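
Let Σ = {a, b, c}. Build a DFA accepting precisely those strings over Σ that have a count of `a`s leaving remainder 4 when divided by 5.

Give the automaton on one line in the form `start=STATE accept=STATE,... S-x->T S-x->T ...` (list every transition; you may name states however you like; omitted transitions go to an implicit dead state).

start=q0 accept=q4 q0-a->q1 q0-b->q0 q0-c->q0 q1-a->q2 q1-b->q1 q1-c->q1 q2-a->q3 q2-b->q2 q2-c->q2 q3-a->q4 q3-b->q3 q3-c->q3 q4-a->q0 q4-b->q4 q4-c->q4

The only thing that matters is how many `a`s have appeared, reduced mod 5. Use one state per residue: q0 for 0, …, q4 for 4. Reading `a` moves to the next residue; anything else stays put. q4 is accepting.
        a   b   c  
>  q0   q1  q0  q0 
   q1   q2  q1  q1 
   q2   q3  q2  q2 
   q3   q4  q3  q3 
 * q4   q0  q4  q4 
(> = start, * = accepting)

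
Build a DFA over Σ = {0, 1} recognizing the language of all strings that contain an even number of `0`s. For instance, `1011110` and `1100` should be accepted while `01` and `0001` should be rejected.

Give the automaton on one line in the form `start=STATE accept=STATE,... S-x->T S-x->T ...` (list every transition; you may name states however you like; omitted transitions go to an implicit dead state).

start=q0 accept=q0 q0-0->q1 q0-1->q0 q1-0->q0 q1-1->q1

The only thing that matters is how many `0`s have appeared, reduced mod 2. Use one state per residue: q0 for 0, …, q1 for 1. Reading `0` moves to the next residue; anything else stays put. q0 is accepting.
A 2-state machine:
        0   1  
>* q0   q1  q0 
   q1   q0  q1 
(> = start, * = accepting)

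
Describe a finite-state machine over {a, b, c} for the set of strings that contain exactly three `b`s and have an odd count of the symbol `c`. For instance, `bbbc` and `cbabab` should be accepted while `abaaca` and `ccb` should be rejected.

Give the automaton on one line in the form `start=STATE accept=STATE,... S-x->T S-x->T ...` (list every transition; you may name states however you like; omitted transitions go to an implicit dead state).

start=q0 accept=q8 q0-a->q0 q0-b->q1 q0-c->q2 q1-a->q1 q1-b->q3 q1-c->q4 q2-a->q2 q2-b->q4 q2-c->q0 q3-a->q3 q3-b->q5 q3-c->q6 q4-a->q4 q4-b->q6 q4-c->q1 q5-a->q5 q5-b->q7 q5-c->q8 q6-a->q6 q6-b->q8 q6-c->q3 q7-a->q7 q7-b->q7 q7-c->q7 q8-a->q8 q8-b->q7 q8-c->q5

Run two small machines in parallel and take their product. One (5 states) tracks the count of `b`s, saturating at 4; the other (2 states) tracks the count of `c`s modulo 2. Each combined state is a pair, one component from each; accept when both components accept. After merging equivalent states the machine shrinks.
A 9-state machine:
        a   b   c  
>  q0   q0  q1  q2 
   q1   q1  q3  q4 
   q2   q2  q4  q0 
   q3   q3  q5  q6 
   q4   q4  q6  q1 
   q5   q5  q7  q8 
   q6   q6  q8  q3 
   q7   q7  q7  q7 
 * q8   q8  q7  q5 
(> = start, * = accepting)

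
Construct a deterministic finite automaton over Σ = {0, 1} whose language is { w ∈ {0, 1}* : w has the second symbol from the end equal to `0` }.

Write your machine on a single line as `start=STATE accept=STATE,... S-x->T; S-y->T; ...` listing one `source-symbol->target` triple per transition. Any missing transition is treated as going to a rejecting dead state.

A DFA must remember the last 2 symbols (since which symbol is second-to-last isn't known until the input ends). Use one state per possible window of the last ≤2 symbols; accept from those whose window starts with `0`.
With 7 states:
       0  1 
>  A   B  C 
   B   D  E 
   C   F  G 
 * D   D  E 
 * E   F  G 
   F   D  E 
   G   F  G 
(> = start, * = accepting)

start=A; accept=D,E; A-0->B; A-1->C; B-0->D; B-1->E; C-0->F; C-1->G; D-0->D; D-1->E; E-0->F; E-1->G; F-0->D; F-1->E; G-0->F; G-1->G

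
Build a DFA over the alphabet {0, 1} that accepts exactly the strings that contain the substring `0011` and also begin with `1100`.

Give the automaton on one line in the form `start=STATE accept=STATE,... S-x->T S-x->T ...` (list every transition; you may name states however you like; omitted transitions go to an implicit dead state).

start=A accept=M A-0->B A-1->C B-0->D B-1->E C-0->B C-1->F D-0->D D-1->G E-0->B E-1->E F-0->H F-1->E G-0->B G-1->I H-0->J H-1->E I-0->I I-1->I J-0->J J-1->K K-0->L K-1->M L-0->J L-1->N M-0->M M-1->M N-0->L N-1->N

Build one automaton per condition and run them in lockstep. The first has 5 states tracking whether and how much of `0011` has been seen; the second has 6 states tracking whether the input so far still matches the prefix `1100`. A product state is a pair (one from each), accepting exactly when both do.
14 states suffice.
       0  1 
>  A   B  C 
   B   D  E 
   C   B  F 
   D   D  G 
   E   B  E 
   F   H  E 
   G   B  I 
   H   J  E 
   I   I  I 
   J   J  K 
   K   L  M 
   L   J  N 
 * M   M  M 
   N   L  N 
(> = start, * = accepting)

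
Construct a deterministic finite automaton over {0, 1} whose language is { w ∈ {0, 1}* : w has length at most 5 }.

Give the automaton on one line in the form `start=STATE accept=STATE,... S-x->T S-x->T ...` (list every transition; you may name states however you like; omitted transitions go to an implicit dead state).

start=s0 accept=s0,s1,s2,s3,s4,s5 s0-0->s1 s0-1->s1 s1-0->s2 s1-1->s2 s2-0->s3 s2-1->s3 s3-0->s4 s3-1->s4 s4-0->s5 s4-1->s5 s5-0->s6 s5-1->s6 s6-0->s6 s6-1->s6

Count input length up to 6: every symbol moves from s0 toward s6, which means 'more than 5' and absorbs. Accept from {s0, s1, s2, s3, s4, s5}.
7 states suffice.
        0   1  
>* s0   s1  s1 
 * s1   s2  s2 
 * s2   s3  s3 
 * s3   s4  s4 
 * s4   s5  s5 
 * s5   s6  s6 
   s6   s6  s6 
(> = start, * = accepting)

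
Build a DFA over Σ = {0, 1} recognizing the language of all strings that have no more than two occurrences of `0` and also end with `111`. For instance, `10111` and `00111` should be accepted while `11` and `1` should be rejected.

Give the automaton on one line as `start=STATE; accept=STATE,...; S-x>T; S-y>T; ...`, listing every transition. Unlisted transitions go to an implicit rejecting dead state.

Build one automaton per condition and run them in lockstep. One (4 states) tracks the count of `0`s, saturating at 3; the other (4 states) tracks how much of the suffix `111` has currently been matched. Each combined state is a pair, one component from each; accept when both components accept.
16 states suffice.
          0    1  
>  q0     q1   q2 
   q1     q3   q4 
   q2     q1   q5 
   q3     q6   q7 
   q4     q3   q8 
   q5     q1   q9 
   q6     q6  q10 
   q7     q6  q11 
   q8     q3  q12 
 * q9     q1   q9 
   q10    q6  q13 
   q11    q6  q14 
 * q12    q3  q12 
   q13    q6  q15 
 * q14    q6  q14 
   q15    q6  q15 
(> = start, * = accepting)

start=q0; accept=q9,q12,q14; q0-0>q1; q0-1>q2; q1-0>q3; q1-1>q4; q2-0>q1; q2-1>q5; q3-0>q6; q3-1>q7; q4-0>q3; q4-1>q8; q5-0>q1; q5-1>q9; q6-0>q6; q6-1>q10; q7-0>q6; q7-1>q11; q8-0>q3; q8-1>q12; q9-0>q1; q9-1>q9; q10-0>q6; q10-1>q13; q11-0>q6; q11-1>q14; q12-0>q3; q12-1>q12; q13-0>q6; q13-1>q15; q14-0>q6; q14-1>q14; q15-0>q6; q15-1>q15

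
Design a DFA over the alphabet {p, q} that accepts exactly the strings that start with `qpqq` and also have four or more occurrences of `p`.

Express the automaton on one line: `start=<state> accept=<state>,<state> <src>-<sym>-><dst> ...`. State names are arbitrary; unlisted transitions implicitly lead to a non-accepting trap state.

Run two small machines in parallel and take their product. One (6 states) tracks whether the input so far still matches the prefix `qpqq`; the other (6 states) tracks the count of `p`s, saturating at 5. Each combined state is a pair, one component from each; accept when both components accept.
With 15 states:
          p    q  
>  S0     S1   S2 
   S1     S3   S1 
   S2     S4   S5 
   S3     S6   S3 
   S4     S3   S7 
   S5     S1   S5 
   S6     S8   S6 
   S7     S3   S9 
   S8    S10   S8 
   S9    S11   S9 
   S10   S10  S10 
   S11   S12  S11 
   S12   S13  S12 
 * S13   S14  S13 
 * S14   S14  S14 
(> = start, * = accepting)

start=S0 accept=S13,S14 S0-p->S1 S0-q->S2 S1-p->S3 S1-q->S1 S2-p->S4 S2-q->S5 S3-p->S6 S3-q->S3 S4-p->S3 S4-q->S7 S5-p->S1 S5-q->S5 S6-p->S8 S6-q->S6 S7-p->S3 S7-q->S9 S8-p->S10 S8-q->S8 S9-p->S11 S9-q->S9 S10-p->S10 S10-q->S10 S11-p->S12 S11-q->S11 S12-p->S13 S12-q->S12 S13-p->S14 S13-q->S13 S14-p->S14 S14-q->S14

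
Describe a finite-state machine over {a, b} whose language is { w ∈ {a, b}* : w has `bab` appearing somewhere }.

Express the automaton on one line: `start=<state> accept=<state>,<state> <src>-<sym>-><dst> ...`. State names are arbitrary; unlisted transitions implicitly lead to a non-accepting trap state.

start=s0 accept=s3 s0-a->s0 s0-b->s1 s1-a->s2 s1-b->s1 s2-a->s0 s2-b->s3 s3-a->s3 s3-b->s3

Track how much of `bab` has been matched so far: state s0 is no progress, s3 is the absorbing accept state reached once `bab` has occurred. Intermediate states record partial matches; on a mismatch, fall back to the longest reusable overlap.
With 4 states:
        a   b  
>  s0   s0  s1 
   s1   s2  s1 
   s2   s0  s3 
 * s3   s3  s3 
(> = start, * = accepting)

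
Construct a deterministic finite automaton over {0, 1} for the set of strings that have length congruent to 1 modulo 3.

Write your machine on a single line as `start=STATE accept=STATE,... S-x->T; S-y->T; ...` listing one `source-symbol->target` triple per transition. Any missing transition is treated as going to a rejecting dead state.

Count input length modulo 3: every symbol advances one step around the cycle q0 → q1 → q2 → q0. Accept at q1.
        0   1  
>  q0   q1  q1 
 * q1   q2  q2 
   q2   q0  q0 
(> = start, * = accepting)

start=q0; accept=q1; q0-0->q1; q0-1->q1; q1-0->q2; q1-1->q2; q2-0->q0; q2-1->q0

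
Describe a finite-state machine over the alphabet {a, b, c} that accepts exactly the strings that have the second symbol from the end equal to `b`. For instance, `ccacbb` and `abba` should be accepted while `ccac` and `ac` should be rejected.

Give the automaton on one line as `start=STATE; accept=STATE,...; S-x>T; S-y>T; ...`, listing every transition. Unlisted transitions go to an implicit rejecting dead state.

start=s0; accept=s7,s8,s9; s0-a>s1; s0-b>s2; s0-c>s3; s1-a>s4; s1-b>s5; s1-c>s6; s2-a>s7; s2-b>s8; s2-c>s9; s3-a>s10; s3-b>s11; s3-c>s12; s4-a>s4; s4-b>s5; s4-c>s6; s5-a>s7; s5-b>s8; s5-c>s9; s6-a>s10; s6-b>s11; s6-c>s12; s7-a>s4; s7-b>s5; s7-c>s6; s8-a>s7; s8-b>s8; s8-c>s9; s9-a>s10; s9-b>s11; s9-c>s12; s10-a>s4; s10-b>s5; s10-c>s6; s11-a>s7; s11-b>s8; s11-c>s9; s12-a>s10; s12-b>s11; s12-c>s12

Because acceptance depends on a position counted from the end, the machine has to buffer the most recent 2 symbols. Make each state the string of the last up-to-2 symbols read; on input `x` shift the window left and append `x`. Accept when the buffered window has length 2 and begins with `b`.
With 13 states:
          a    b    c  
>  s0     s1   s2   s3 
   s1     s4   s5   s6 
   s2     s7   s8   s9 
   s3    s10  s11  s12 
   s4     s4   s5   s6 
   s5     s7   s8   s9 
   s6    s10  s11  s12 
 * s7     s4   s5   s6 
 * s8     s7   s8   s9 
 * s9    s10  s11  s12 
   s10    s4   s5   s6 
   s11    s7   s8   s9 
   s12   s10  s11  s12 
(> = start, * = accepting)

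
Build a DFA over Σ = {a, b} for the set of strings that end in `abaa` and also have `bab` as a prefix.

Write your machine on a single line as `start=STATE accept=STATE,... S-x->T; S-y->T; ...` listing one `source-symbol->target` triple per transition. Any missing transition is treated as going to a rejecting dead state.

start=s0; accept=s11; s0-a->s1; s0-b->s2; s1-a->s1; s1-b->s3; s2-a->s4; s2-b->s5; s3-a->s6; s3-b->s5; s4-a->s1; s4-b->s7; s5-a->s1; s5-b->s5; s6-a->s8; s6-b->s3; s7-a->s9; s7-b->s10; s8-a->s1; s8-b->s3; s9-a->s11; s9-b->s7; s10-a->s12; s10-b->s10; s11-a->s12; s11-b->s7; s12-a->s12; s12-b->s7

Run two small machines in parallel and take their product. One (5 states) tracks how much of the suffix `abaa` has currently been matched; the other (5 states) tracks whether the input so far still matches the prefix `bab`. Each combined state is a pair, one component from each; accept when both components accept.
13 states suffice.
          a    b  
>  s0     s1   s2 
   s1     s1   s3 
   s2     s4   s5 
   s3     s6   s5 
   s4     s1   s7 
   s5     s1   s5 
   s6     s8   s3 
   s7     s9  s10 
   s8     s1   s3 
   s9    s11   s7 
   s10   s12  s10 
 * s11   s12   s7 
   s12   s12   s7 
(> = start, * = accepting)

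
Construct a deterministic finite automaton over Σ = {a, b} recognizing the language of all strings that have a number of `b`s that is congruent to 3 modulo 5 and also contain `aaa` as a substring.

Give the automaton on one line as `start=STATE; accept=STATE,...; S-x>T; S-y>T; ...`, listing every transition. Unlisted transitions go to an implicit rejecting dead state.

Build one automaton per condition and run them in lockstep. The first has 5 states tracking the count of `b`s modulo 5; the second has 4 states tracking whether and how much of `aaa` has been seen. A product state is a pair (one from each), accepting exactly when both do.
With 20 states:
          a    b  
>  q0     q1   q2 
   q1     q3   q2 
   q2     q4   q5 
   q3     q6   q2 
   q4     q7   q5 
   q5     q8   q9 
   q6     q6  q10 
   q7    q10   q5 
   q8    q11   q9 
   q9    q12  q13 
   q10   q10  q14 
   q11   q14   q9 
   q12   q15  q13 
   q13   q16   q0 
   q14   q14  q17 
   q15   q17  q13 
   q16   q18   q0 
 * q17   q17  q19 
   q18   q19   q0 
   q19   q19   q6 
(> = start, * = accepting)

start=q0; accept=q17; q0-a>q1; q0-b>q2; q1-a>q3; q1-b>q2; q2-a>q4; q2-b>q5; q3-a>q6; q3-b>q2; q4-a>q7; q4-b>q5; q5-a>q8; q5-b>q9; q6-a>q6; q6-b>q10; q7-a>q10; q7-b>q5; q8-a>q11; q8-b>q9; q9-a>q12; q9-b>q13; q10-a>q10; q10-b>q14; q11-a>q14; q11-b>q9; q12-a>q15; q12-b>q13; q13-a>q16; q13-b>q0; q14-a>q14; q14-b>q17; q15-a>q17; q15-b>q13; q16-a>q18; q16-b>q0; q17-a>q17; q17-b>q19; q18-a>q19; q18-b>q0; q19-a>q19; q19-b>q6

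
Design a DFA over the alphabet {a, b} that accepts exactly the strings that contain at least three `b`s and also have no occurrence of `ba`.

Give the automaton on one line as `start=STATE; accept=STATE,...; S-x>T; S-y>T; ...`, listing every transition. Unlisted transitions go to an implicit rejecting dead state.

Run two small machines in parallel and take their product. One (5 states) tracks the count of `b`s, saturating at 4; the other (3 states) tracks partial matches of the forbidden pattern `ba`. Each combined state is a pair, one component from each; accept when both components accept. Equivalent product states are then merged.
A 5-state machine:
        a   b  
>  S0   S0  S1 
   S1   S2  S3 
   S2   S2  S2 
   S3   S2  S4 
 * S4   S2  S4 
(> = start, * = accepting)

start=S0; accept=S4; S0-a>S0; S0-b>S1; S1-a>S2; S1-b>S3; S2-a>S2; S2-b>S2; S3-a>S2; S3-b>S4; S4-a>S2; S4-b>S4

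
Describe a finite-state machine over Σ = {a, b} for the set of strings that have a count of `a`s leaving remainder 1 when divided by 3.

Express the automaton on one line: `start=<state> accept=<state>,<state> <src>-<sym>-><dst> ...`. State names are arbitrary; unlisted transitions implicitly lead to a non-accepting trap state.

The only thing that matters is how many `a`s have appeared, reduced mod 3. Use one state per residue: q0 for 0, …, q2 for 2. Reading `a` moves to the next residue; anything else stays put. q1 is accepting.
A 3-state machine:
        a   b  
>  q0   q1  q0 
 * q1   q2  q1 
   q2   q0  q2 
(> = start, * = accepting)

start=q0 accept=q1 q0-a->q1 q0-b->q0 q1-a->q2 q1-b->q1 q2-a->q0 q2-b->q2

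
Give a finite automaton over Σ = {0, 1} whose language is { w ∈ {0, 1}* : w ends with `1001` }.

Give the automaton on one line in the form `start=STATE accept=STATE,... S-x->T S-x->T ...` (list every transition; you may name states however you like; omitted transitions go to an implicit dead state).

Remember how much of `1001` the current input suffix matches. State q0 means no match yet; q1 means the last symbol is `1`; q2 means the last 2 symbols are `10`; q3 means the last 3 symbols are `100`; q4 means the last 4 symbols are `1001`. Only q4 accepts. On a mismatch, fall back to the longest proper suffix that is still a prefix of `1001`.
5 states suffice.
        0   1  
>  q0   q0  q1 
   q1   q2  q1 
   q2   q3  q1 
   q3   q0  q4 
 * q4   q2  q1 
(> = start, * = accepting)

start=q0 accept=q4 q0-0->q0 q0-1->q1 q1-0->q2 q1-1->q1 q2-0->q3 q2-1->q1 q3-0->q0 q3-1->q4 q4-0->q2 q4-1->q1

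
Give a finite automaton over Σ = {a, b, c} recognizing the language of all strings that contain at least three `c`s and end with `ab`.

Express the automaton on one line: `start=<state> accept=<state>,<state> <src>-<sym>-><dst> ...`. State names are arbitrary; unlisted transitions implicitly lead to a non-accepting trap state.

start=q0 accept=q5 q0-a->q0 q0-b->q0 q0-c->q1 q1-a->q1 q1-b->q1 q1-c->q2 q2-a->q2 q2-b->q2 q2-c->q3 q3-a->q4 q3-b->q3 q3-c->q3 q4-a->q4 q4-b->q5 q4-c->q3 q5-a->q4 q5-b->q3 q5-c->q3

Build one automaton per condition and run them in lockstep. One (5 states) tracks the count of `c`s, saturating at 4; the other (3 states) tracks how much of the suffix `ab` has currently been matched. Each combined state is a pair, one component from each; accept when both components accept. Equivalent product states are then merged.
        a   b   c  
>  q0   q0  q0  q1 
   q1   q1  q1  q2 
   q2   q2  q2  q3 
   q3   q4  q3  q3 
   q4   q4  q5  q3 
 * q5   q4  q3  q3 
(> = start, * = accepting)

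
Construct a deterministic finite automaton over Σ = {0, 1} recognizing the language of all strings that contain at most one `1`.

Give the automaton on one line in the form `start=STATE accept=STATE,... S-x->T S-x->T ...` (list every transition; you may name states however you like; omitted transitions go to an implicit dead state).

start=q0 accept=q0,q1 q0-0->q0 q0-1->q1 q1-0->q1 q1-1->q2 q2-0->q2 q2-1->q2

Only the number of `1`s matters, and only up to 2. Make a chain q0 → q1 → q2 advanced by each `1` (with q2 absorbing); every other symbol self-loops. The accepting set is {q0, q1}.
3 states suffice.
        0   1  
>* q0   q0  q1 
 * q1   q1  q2 
   q2   q2  q2 
(> = start, * = accepting)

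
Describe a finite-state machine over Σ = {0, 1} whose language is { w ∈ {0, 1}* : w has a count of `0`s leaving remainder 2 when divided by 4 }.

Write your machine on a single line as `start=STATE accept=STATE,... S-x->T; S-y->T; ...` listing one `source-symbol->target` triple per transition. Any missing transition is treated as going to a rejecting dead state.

The only thing that matters is how many `0`s have appeared, reduced mod 4. Use one state per residue: q0 for 0, …, q3 for 3. Reading `0` moves to the next residue; anything else stays put. q2 is accepting.
With 4 states:
        0   1  
>  q0   q1  q0 
   q1   q2  q1 
 * q2   q3  q2 
   q3   q0  q3 
(> = start, * = accepting)

start=q0; accept=q2; q0-0->q1; q0-1->q0; q1-0->q2; q1-1->q1; q2-0->q3; q2-1->q2; q3-0->q0; q3-1->q3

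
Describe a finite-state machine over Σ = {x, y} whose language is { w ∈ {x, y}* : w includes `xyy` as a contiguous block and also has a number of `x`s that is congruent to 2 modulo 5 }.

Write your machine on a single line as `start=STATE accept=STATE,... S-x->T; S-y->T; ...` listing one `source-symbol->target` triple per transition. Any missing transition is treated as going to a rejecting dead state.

start=q0; accept=q9; q0-x->q1; q0-y->q0; q1-x->q2; q1-y->q3; q2-x->q4; q2-y->q5; q3-x->q2; q3-y->q6; q4-x->q7; q4-y->q8; q5-x->q4; q5-y->q9; q6-x->q9; q6-y->q6; q7-x->q10; q7-y->q11; q8-x->q7; q8-y->q12; q9-x->q12; q9-y->q9; q10-x->q1; q10-y->q13; q11-x->q10; q11-y->q14; q12-x->q14; q12-y->q12; q13-x->q1; q13-y->q15; q14-x->q15; q14-y->q14; q15-x->q6; q15-y->q15

Run two small machines in parallel and take their product. One (4 states) tracks whether and how much of `xyy` has been seen; the other (5 states) tracks the count of `x`s modulo 5. Each combined state is a pair, one component from each; accept when both components accept.
A 16-state machine:
          x    y  
>  q0     q1   q0 
   q1     q2   q3 
   q2     q4   q5 
   q3     q2   q6 
   q4     q7   q8 
   q5     q4   q9 
   q6     q9   q6 
   q7    q10  q11 
   q8     q7  q12 
 * q9    q12   q9 
   q10    q1  q13 
   q11   q10  q14 
   q12   q14  q12 
   q13    q1  q15 
   q14   q15  q14 
   q15    q6  q15 
(> = start, * = accepting)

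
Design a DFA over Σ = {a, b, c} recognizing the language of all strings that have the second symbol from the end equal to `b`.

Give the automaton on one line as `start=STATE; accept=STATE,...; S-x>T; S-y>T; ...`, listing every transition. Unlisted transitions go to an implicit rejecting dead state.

A DFA must remember the last 2 symbols (since which symbol is second-to-last isn't known until the input ends). Use one state per possible window of the last ≤2 symbols; accept from those whose window starts with `b`.
          a    b    c  
>  S0     S1   S2   S3 
   S1     S4   S5   S6 
   S2     S7   S8   S9 
   S3    S10  S11  S12 
   S4     S4   S5   S6 
   S5     S7   S8   S9 
   S6    S10  S11  S12 
 * S7     S4   S5   S6 
 * S8     S7   S8   S9 
 * S9    S10  S11  S12 
   S10    S4   S5   S6 
   S11    S7   S8   S9 
   S12   S10  S11  S12 
(> = start, * = accepting)

start=S0; accept=S7,S8,S9; S0-a>S1; S0-b>S2; S0-c>S3; S1-a>S4; S1-b>S5; S1-c>S6; S2-a>S7; S2-b>S8; S2-c>S9; S3-a>S10; S3-b>S11; S3-c>S12; S4-a>S4; S4-b>S5; S4-c>S6; S5-a>S7; S5-b>S8; S5-c>S9; S6-a>S10; S6-b>S11; S6-c>S12; S7-a>S4; S7-b>S5; S7-c>S6; S8-a>S7; S8-b>S8; S8-c>S9; S9-a>S10; S9-b>S11; S9-c>S12; S10-a>S4; S10-b>S5; S10-c>S6; S11-a>S7; S11-b>S8; S11-c>S9; S12-a>S10; S12-b>S11; S12-c>S12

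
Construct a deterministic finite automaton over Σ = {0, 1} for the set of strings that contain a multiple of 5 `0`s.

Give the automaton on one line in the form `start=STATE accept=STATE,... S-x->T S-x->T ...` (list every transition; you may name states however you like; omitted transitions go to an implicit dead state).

start=A accept=A A-0->B A-1->A B-0->C B-1->B C-0->D C-1->C D-0->E D-1->D E-0->A E-1->E

Keep the running count of `0`s modulo 5: each `0` advances along the cycle A → B → C → D → E → A while other symbols loop. Accept at A.
A 5-state machine:
       0  1 
>* A   B  A 
   B   C  B 
   C   D  C 
   D   E  D 
   E   A  E 
(> = start, * = accepting)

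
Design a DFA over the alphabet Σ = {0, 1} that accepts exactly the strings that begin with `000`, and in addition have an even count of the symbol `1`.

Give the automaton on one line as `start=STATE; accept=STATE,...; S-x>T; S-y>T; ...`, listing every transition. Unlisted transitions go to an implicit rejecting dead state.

Build one automaton per condition and run them in lockstep. One (5 states) tracks whether the input so far still matches the prefix `000`; the other (2 states) tracks the count of `1`s modulo 2. Each combined state is a pair, one component from each; accept when both components accept. After merging equivalent states the machine shrinks.
With 6 states:
       0  1 
>  A   B  C 
   B   D  C 
   C   C  C 
   D   E  C 
 * E   E  F 
   F   F  E 
(> = start, * = accepting)

start=A; accept=E; A-0>B; A-1>C; B-0>D; B-1>C; C-0>C; C-1>C; D-0>E; D-1>C; E-0>E; E-1>F; F-0>F; F-1>E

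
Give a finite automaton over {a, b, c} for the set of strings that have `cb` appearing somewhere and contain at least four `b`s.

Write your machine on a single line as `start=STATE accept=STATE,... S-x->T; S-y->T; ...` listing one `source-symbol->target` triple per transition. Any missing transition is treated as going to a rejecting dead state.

Build one automaton per condition and run them in lockstep. One (3 states) tracks whether and how much of `cb` has been seen; the other (6 states) tracks the count of `b`s, saturating at 5. Each combined state is a pair, one component from each; accept when both components accept. Equivalent product states are then merged.
With 12 states:
          a    b    c  
>  s0     s0   s1   s2 
   s1     s1   s3   s4 
   s2     s0   s5   s2 
   s3     s3   s6   s7 
   s4     s1   s8   s4 
   s5     s5   s8   s5 
   s6     s6   s6   s9 
   s7     s3  s10   s7 
   s8     s8  s10   s8 
   s9     s6  s11   s9 
   s10   s10  s11  s10 
 * s11   s11  s11  s11 
(> = start, * = accepting)

start=s0; accept=s11; s0-a->s0; s0-b->s1; s0-c->s2; s1-a->s1; s1-b->s3; s1-c->s4; s2-a->s0; s2-b->s5; s2-c->s2; s3-a->s3; s3-b->s6; s3-c->s7; s4-a->s1; s4-b->s8; s4-c->s4; s5-a->s5; s5-b->s8; s5-c->s5; s6-a->s6; s6-b->s6; s6-c->s9; s7-a->s3; s7-b->s10; s7-c->s7; s8-a->s8; s8-b->s10; s8-c->s8; s9-a->s6; s9-b->s11; s9-c->s9; s10-a->s10; s10-b->s11; s10-c->s10; s11-a->s11; s11-b->s11; s11-c->s11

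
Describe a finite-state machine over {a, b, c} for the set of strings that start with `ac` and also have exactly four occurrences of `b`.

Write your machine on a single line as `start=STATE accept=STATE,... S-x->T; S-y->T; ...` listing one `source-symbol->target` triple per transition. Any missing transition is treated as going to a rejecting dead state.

Handle the two conditions separately and then intersect. The first has 4 states tracking whether the input so far still matches the prefix `ac`; the second has 6 states tracking the count of `b`s, saturating at 5. A product state is a pair (one from each), accepting exactly when both do. Minimizing collapses redundant product states.
With 8 states:
        a   b   c  
>  S0   S1  S2  S2 
   S1   S2  S2  S3 
   S2   S2  S2  S2 
   S3   S3  S4  S3 
   S4   S4  S5  S4 
   S5   S5  S6  S5 
   S6   S6  S7  S6 
 * S7   S7  S2  S7 
(> = start, * = accepting)

start=S0; accept=S7; S0-a->S1; S0-b->S2; S0-c->S2; S1-a->S2; S1-b->S2; S1-c->S3; S2-a->S2; S2-b->S2; S2-c->S2; S3-a->S3; S3-b->S4; S3-c->S3; S4-a->S4; S4-b->S5; S4-c->S4; S5-a->S5; S5-b->S6; S5-c->S5; S6-a->S6; S6-b->S7; S6-c->S6; S7-a->S7; S7-b->S2; S7-c->S7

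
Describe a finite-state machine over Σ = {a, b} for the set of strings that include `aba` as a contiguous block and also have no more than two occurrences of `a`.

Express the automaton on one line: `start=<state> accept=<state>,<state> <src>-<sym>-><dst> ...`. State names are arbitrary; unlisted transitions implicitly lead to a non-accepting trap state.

Build one automaton per condition and run them in lockstep. The first has 4 states tracking whether and how much of `aba` has been seen; the second has 4 states tracking the count of `a`s, saturating at 3. A product state is a pair (one from each), accepting exactly when both do. Minimizing collapses redundant product states.
        a   b  
>  q0   q1  q0 
   q1   q2  q3 
   q2   q2  q2 
   q3   q4  q2 
 * q4   q2  q4 
(> = start, * = accepting)

start=q0 accept=q4 q0-a->q1 q0-b->q0 q1-a->q2 q1-b->q3 q2-a->q2 q2-b->q2 q3-a->q4 q3-b->q2 q4-a->q2 q4-b->q4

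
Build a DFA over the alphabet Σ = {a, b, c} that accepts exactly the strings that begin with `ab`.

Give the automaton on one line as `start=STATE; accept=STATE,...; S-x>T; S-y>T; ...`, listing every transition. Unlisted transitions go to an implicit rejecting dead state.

Walk along `ab` while the input agrees: from q0 take `a` to q1, and so on. Any deviation drops to the rejecting sink q3. Once q2 is reached the prefix is confirmed and every continuation is accepted.
A 4-state machine:
        a   b   c  
>  q0   q1  q3  q3 
   q1   q3  q2  q3 
 * q2   q2  q2  q2 
   q3   q3  q3  q3 
(> = start, * = accepting)

start=q0; accept=q2; q0-a>q1; q0-b>q3; q0-c>q3; q1-a>q3; q1-b>q2; q1-c>q3; q2-a>q2; q2-b>q2; q2-c>q2; q3-a>q3; q3-b>q3; q3-c>q3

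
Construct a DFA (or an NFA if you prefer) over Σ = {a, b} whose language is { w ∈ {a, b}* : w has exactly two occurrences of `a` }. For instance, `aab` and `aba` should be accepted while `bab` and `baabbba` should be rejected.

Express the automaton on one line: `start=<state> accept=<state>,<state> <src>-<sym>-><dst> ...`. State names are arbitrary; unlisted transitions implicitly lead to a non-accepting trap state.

Only the number of `a`s matters, and only up to 3. Make a chain S0 → S1 → S2 → S3 advanced by each `a` (with S3 absorbing); every other symbol self-loops. The accepting set is {S2}.
A 4-state machine:
        a   b  
>  S0   S1  S0 
   S1   S2  S1 
 * S2   S3  S2 
   S3   S3  S3 
(> = start, * = accepting)

start=S0 accept=S2 S0-a->S1 S0-b->S0 S1-a->S2 S1-b->S1 S2-a->S3 S2-b->S2 S3-a->S3 S3-b->S3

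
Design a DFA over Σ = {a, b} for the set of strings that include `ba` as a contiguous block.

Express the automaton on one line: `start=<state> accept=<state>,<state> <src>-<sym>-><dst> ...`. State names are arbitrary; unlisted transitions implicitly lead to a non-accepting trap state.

States s0..s1 record the length of the longest prefix of `ba` that matches the current input suffix. Reaching s2 means `ba` has been seen, and we stay there forever. Accept from s2.
With 3 states:
        a   b  
>  s0   s0  s1 
   s1   s2  s1 
 * s2   s2  s2 
(> = start, * = accepting)

start=s0 accept=s2 s0-a->s0 s0-b->s1 s1-a->s2 s1-b->s1 s2-a->s2 s2-b->s2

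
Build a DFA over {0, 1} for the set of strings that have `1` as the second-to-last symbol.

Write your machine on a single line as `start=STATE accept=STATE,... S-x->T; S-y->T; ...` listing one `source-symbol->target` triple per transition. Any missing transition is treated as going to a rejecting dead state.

start=S0; accept=S5,S6; S0-0->S1; S0-1->S2; S1-0->S3; S1-1->S4; S2-0->S5; S2-1->S6; S3-0->S3; S3-1->S4; S4-0->S5; S4-1->S6; S5-0->S3; S5-1->S4; S6-0->S5; S6-1->S6

A DFA must remember the last 2 symbols (since which symbol is second-to-last isn't known until the input ends). Use one state per possible window of the last ≤2 symbols; accept from those whose window starts with `1`.
With 7 states:
        0   1  
>  S0   S1  S2 
   S1   S3  S4 
   S2   S5  S6 
   S3   S3  S4 
   S4   S5  S6 
 * S5   S3  S4 
 * S6   S5  S6 
(> = start, * = accepting)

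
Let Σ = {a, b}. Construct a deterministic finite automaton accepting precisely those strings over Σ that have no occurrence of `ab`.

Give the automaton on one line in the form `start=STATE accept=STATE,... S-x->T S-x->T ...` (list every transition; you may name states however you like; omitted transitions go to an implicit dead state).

start=S0 accept=S0,S1 S0-a->S1 S0-b->S0 S1-a->S1 S1-b->S2 S2-a->S2 S2-b->S2

This is the complement of 'contains `ab`'. Use the same substring-matching states — S0 through S2 holding how much of `ab` has just been matched — but flip the accepting set: everything except the trap S2 accepts.
A 3-state machine:
        a   b  
>* S0   S1  S0 
 * S1   S1  S2 
   S2   S2  S2 
(> = start, * = accepting)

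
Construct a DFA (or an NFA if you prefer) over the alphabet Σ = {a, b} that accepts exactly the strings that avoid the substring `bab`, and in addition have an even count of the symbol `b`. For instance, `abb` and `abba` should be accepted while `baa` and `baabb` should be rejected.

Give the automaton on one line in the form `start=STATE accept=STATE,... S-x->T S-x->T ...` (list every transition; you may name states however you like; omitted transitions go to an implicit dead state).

start=q0 accept=q0,q3,q6 q0-a->q0 q0-b->q1 q1-a->q2 q1-b->q3 q2-a->q4 q2-b->q5 q3-a->q6 q3-b->q1 q4-a->q4 q4-b->q3 q5-a->q5 q5-b->q5 q6-a->q0 q6-b->q5

Build one automaton per condition and run them in lockstep. The first has 4 states tracking partial matches of the forbidden pattern `bab`; the second has 2 states tracking the count of `b`s modulo 2. A product state is a pair (one from each), accepting exactly when both do. Minimizing collapses redundant product states.
A 7-state machine:
        a   b  
>* q0   q0  q1 
   q1   q2  q3 
   q2   q4  q5 
 * q3   q6  q1 
   q4   q4  q3 
   q5   q5  q5 
 * q6   q0  q5 
(> = start, * = accepting)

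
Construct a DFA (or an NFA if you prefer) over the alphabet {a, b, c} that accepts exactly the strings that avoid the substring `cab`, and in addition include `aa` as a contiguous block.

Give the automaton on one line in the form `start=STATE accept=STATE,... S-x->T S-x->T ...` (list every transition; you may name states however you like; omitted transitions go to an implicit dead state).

start=q0 accept=q3,q5,q7 q0-a->q1 q0-b->q0 q0-c->q2 q1-a->q3 q1-b->q0 q1-c->q2 q2-a->q4 q2-b->q0 q2-c->q2 q3-a->q3 q3-b->q3 q3-c->q5 q4-a->q3 q4-b->q6 q4-c->q2 q5-a->q7 q5-b->q3 q5-c->q5 q6-a->q6 q6-b->q6 q6-c->q6 q7-a->q3 q7-b->q6 q7-c->q5

Run two small machines in parallel and take their product. One (4 states) tracks partial matches of the forbidden pattern `cab`; the other (3 states) tracks whether and how much of `aa` has been seen. Each combined state is a pair, one component from each; accept when both components accept. After merging equivalent states the machine shrinks.
An 8-state machine:
        a   b   c  
>  q0   q1  q0  q2 
   q1   q3  q0  q2 
   q2   q4  q0  q2 
 * q3   q3  q3  q5 
   q4   q3  q6  q2 
 * q5   q7  q3  q5 
   q6   q6  q6  q6 
 * q7   q3  q6  q5 
(> = start, * = accepting)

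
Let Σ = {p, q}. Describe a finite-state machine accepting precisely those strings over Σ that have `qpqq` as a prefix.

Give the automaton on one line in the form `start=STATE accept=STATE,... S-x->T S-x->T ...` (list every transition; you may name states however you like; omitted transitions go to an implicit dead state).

Check the first 4 symbols one by one: s0 through s3 record how many have matched `qpqq` so far; any wrong symbol goes to the dead state s5. After all 4 match we enter the accepting sink s4.
A 6-state machine:
        p   q  
>  s0   s5  s1 
   s1   s2  s5 
   s2   s5  s3 
   s3   s5  s4 
 * s4   s4  s4 
   s5   s5  s5 
(> = start, * = accepting)

start=s0 accept=s4 s0-p->s5 s0-q->s1 s1-p->s2 s1-q->s5 s2-p->s5 s2-q->s3 s3-p->s5 s3-q->s4 s4-p->s4 s4-q->s4 s5-p->s5 s5-q->s5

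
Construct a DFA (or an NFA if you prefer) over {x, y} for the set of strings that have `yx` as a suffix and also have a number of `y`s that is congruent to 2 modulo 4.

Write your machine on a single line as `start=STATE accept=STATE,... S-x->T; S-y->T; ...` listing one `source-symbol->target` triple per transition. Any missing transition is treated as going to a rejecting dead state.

Build one automaton per condition and run them in lockstep. The first has 3 states tracking how much of the suffix `yx` has currently been matched; the second has 4 states tracking the count of `y`s modulo 4. A product state is a pair (one from each), accepting exactly when both do.
12 states suffice.
          x    y  
>  q0     q0   q1 
   q1     q2   q3 
   q2     q4   q3 
   q3     q5   q6 
   q4     q4   q3 
 * q5     q7   q6 
   q6     q8   q9 
   q7     q7   q6 
   q8    q10   q9 
   q9    q11   q1 
   q10   q10   q9 
   q11    q0   q1 
(> = start, * = accepting)

start=q0; accept=q5; q0-x->q0; q0-y->q1; q1-x->q2; q1-y->q3; q2-x->q4; q2-y->q3; q3-x->q5; q3-y->q6; q4-x->q4; q4-y->q3; q5-x->q7; q5-y->q6; q6-x->q8; q6-y->q9; q7-x->q7; q7-y->q6; q8-x->q10; q8-y->q9; q9-x->q11; q9-y->q1; q10-x->q10; q10-y->q9; q11-x->q0; q11-y->q1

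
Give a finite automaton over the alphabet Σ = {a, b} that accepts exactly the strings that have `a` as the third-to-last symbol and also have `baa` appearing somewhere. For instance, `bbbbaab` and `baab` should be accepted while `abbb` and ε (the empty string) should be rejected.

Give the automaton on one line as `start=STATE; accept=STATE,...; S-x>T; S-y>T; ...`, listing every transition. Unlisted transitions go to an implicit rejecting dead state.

start=q0; accept=q15,q16,q17,q18; q0-a>q1; q0-b>q2; q1-a>q3; q1-b>q4; q2-a>q5; q2-b>q6; q3-a>q7; q3-b>q8; q4-a>q9; q4-b>q10; q5-a>q11; q5-b>q12; q6-a>q13; q6-b>q14; q7-a>q7; q7-b>q8; q8-a>q9; q8-b>q10; q9-a>q11; q9-b>q12; q10-a>q13; q10-b>q14; q11-a>q15; q11-b>q16; q12-a>q9; q12-b>q10; q13-a>q11; q13-b>q12; q14-a>q13; q14-b>q14; q15-a>q15; q15-b>q16; q16-a>q17; q16-b>q18; q17-a>q11; q17-b>q19; q18-a>q20; q18-b>q21; q19-a>q17; q19-b>q18; q20-a>q11; q20-b>q19; q21-a>q20; q21-b>q21

Handle the two conditions separately and then intersect. One (15 states) tracks the last 3 symbols read; the other (4 states) tracks whether and how much of `baa` has been seen. Each combined state is a pair, one component from each; accept when both components accept.
22 states suffice.
          a    b  
>  q0     q1   q2 
   q1     q3   q4 
   q2     q5   q6 
   q3     q7   q8 
   q4     q9  q10 
   q5    q11  q12 
   q6    q13  q14 
   q7     q7   q8 
   q8     q9  q10 
   q9    q11  q12 
   q10   q13  q14 
   q11   q15  q16 
   q12    q9  q10 
   q13   q11  q12 
   q14   q13  q14 
 * q15   q15  q16 
 * q16   q17  q18 
 * q17   q11  q19 
 * q18   q20  q21 
   q19   q17  q18 
   q20   q11  q19 
   q21   q20  q21 
(> = start, * = accepting)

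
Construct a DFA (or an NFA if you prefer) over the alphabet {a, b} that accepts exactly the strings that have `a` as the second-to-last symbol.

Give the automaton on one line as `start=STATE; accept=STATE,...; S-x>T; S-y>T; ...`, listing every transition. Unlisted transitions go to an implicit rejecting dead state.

start=q0; accept=q3,q4; q0-a>q1; q0-b>q2; q1-a>q3; q1-b>q4; q2-a>q5; q2-b>q6; q3-a>q3; q3-b>q4; q4-a>q5; q4-b>q6; q5-a>q3; q5-b>q4; q6-a>q5; q6-b>q6

A DFA must remember the last 2 symbols (since which symbol is second-to-last isn't known until the input ends). Use one state per possible window of the last ≤2 symbols; accept from those whose window starts with `a`.
        a   b  
>  q0   q1  q2 
   q1   q3  q4 
   q2   q5  q6 
 * q3   q3  q4 
 * q4   q5  q6 
   q5   q3  q4 
   q6   q5  q6 
(> = start, * = accepting)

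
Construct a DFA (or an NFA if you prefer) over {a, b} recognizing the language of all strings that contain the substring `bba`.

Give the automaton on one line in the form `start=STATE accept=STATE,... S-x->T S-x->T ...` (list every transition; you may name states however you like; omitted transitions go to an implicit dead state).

States q0..q2 record the length of the longest prefix of `bba` that matches the current input suffix. Reaching q3 means `bba` has been seen, and we stay there forever. Accept from q3.
A 4-state machine:
        a   b  
>  q0   q0  q1 
   q1   q0  q2 
   q2   q3  q2 
 * q3   q3  q3 
(> = start, * = accepting)

start=q0 accept=q3 q0-a->q0 q0-b->q1 q1-a->q0 q1-b->q2 q2-a->q3 q2-b->q2 q3-a->q3 q3-b->q3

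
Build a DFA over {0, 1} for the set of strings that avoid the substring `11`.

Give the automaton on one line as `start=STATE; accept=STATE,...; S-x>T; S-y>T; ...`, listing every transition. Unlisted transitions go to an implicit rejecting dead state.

This is the complement of 'contains `11`'. Use the same substring-matching states — q0 through q2 holding how much of `11` has just been matched — but flip the accepting set: everything except the trap q2 accepts.
3 states suffice.
        0   1  
>* q0   q0  q1 
 * q1   q0  q2 
   q2   q2  q2 
(> = start, * = accepting)

start=q0; accept=q0,q1; q0-0>q0; q0-1>q1; q1-0>q0; q1-1>q2; q2-0>q2; q2-1>q2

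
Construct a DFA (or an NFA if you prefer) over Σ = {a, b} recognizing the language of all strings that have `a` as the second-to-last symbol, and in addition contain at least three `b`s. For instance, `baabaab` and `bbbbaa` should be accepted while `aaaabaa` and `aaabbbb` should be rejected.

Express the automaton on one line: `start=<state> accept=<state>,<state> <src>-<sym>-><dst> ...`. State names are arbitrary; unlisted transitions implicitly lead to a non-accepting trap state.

start=s0 accept=s12,s15,s16,s18 s0-a->s1 s0-b->s2 s1-a->s3 s1-b->s4 s2-a->s5 s2-b->s6 s3-a->s3 s3-b->s4 s4-a->s5 s4-b->s6 s5-a->s7 s5-b->s8 s6-a->s9 s6-b->s10 s7-a->s7 s7-b->s8 s8-a->s9 s8-b->s10 s9-a->s11 s9-b->s12 s10-a->s13 s10-b->s14 s11-a->s11 s11-b->s12 s12-a->s13 s12-b->s14 s13-a->s15 s13-b->s16 s14-a->s17 s14-b->s14 s15-a->s15 s15-b->s16 s16-a->s17 s16-b->s14 s17-a->s18 s17-b->s16 s18-a->s18 s18-b->s16

Build one automaton per condition and run them in lockstep. The first has 7 states tracking the last 2 symbols read; the second has 5 states tracking the count of `b`s, saturating at 4. A product state is a pair (one from each), accepting exactly when both do.
          a    b  
>  s0     s1   s2 
   s1     s3   s4 
   s2     s5   s6 
   s3     s3   s4 
   s4     s5   s6 
   s5     s7   s8 
   s6     s9  s10 
   s7     s7   s8 
   s8     s9  s10 
   s9    s11  s12 
   s10   s13  s14 
   s11   s11  s12 
 * s12   s13  s14 
   s13   s15  s16 
   s14   s17  s14 
 * s15   s15  s16 
 * s16   s17  s14 
   s17   s18  s16 
 * s18   s18  s16 
(> = start, * = accepting)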